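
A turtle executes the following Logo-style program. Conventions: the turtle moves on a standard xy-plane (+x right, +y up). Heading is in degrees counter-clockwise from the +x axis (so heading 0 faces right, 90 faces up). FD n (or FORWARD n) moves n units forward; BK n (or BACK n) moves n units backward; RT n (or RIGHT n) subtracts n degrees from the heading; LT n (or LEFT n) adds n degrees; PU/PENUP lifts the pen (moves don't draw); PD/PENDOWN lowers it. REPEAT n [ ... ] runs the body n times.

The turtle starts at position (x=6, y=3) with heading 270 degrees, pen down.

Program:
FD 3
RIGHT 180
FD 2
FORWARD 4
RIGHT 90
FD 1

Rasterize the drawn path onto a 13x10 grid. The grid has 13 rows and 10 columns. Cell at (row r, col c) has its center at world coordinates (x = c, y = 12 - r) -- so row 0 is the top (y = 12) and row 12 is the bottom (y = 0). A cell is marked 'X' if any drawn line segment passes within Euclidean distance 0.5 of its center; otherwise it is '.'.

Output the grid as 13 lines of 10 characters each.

Segment 0: (6,3) -> (6,0)
Segment 1: (6,0) -> (6,2)
Segment 2: (6,2) -> (6,6)
Segment 3: (6,6) -> (7,6)

Answer: ..........
..........
..........
..........
..........
..........
......XX..
......X...
......X...
......X...
......X...
......X...
......X...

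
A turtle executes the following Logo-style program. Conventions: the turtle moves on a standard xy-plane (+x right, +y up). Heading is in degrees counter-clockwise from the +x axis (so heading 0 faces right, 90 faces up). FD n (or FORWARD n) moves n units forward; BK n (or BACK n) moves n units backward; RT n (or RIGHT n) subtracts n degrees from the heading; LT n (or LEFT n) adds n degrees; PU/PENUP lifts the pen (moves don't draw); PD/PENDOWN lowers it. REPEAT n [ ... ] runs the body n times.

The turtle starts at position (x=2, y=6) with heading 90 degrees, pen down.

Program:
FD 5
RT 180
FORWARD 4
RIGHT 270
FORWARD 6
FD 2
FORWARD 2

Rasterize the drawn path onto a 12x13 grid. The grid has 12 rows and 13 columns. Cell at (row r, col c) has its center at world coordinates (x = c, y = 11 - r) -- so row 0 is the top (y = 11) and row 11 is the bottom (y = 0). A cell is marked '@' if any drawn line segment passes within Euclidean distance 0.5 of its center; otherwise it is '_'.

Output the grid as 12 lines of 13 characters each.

Answer: __@__________
__@__________
__@__________
__@__________
__@@@@@@@@@@@
__@__________
_____________
_____________
_____________
_____________
_____________
_____________

Derivation:
Segment 0: (2,6) -> (2,11)
Segment 1: (2,11) -> (2,7)
Segment 2: (2,7) -> (8,7)
Segment 3: (8,7) -> (10,7)
Segment 4: (10,7) -> (12,7)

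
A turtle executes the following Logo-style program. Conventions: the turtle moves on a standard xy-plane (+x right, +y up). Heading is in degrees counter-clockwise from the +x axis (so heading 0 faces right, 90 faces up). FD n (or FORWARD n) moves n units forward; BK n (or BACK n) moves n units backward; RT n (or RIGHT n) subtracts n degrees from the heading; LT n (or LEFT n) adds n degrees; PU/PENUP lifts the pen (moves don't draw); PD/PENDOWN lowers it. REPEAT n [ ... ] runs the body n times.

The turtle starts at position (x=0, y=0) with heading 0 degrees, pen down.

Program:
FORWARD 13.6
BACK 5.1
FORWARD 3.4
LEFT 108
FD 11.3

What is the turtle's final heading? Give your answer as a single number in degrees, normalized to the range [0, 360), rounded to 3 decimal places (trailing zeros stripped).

Executing turtle program step by step:
Start: pos=(0,0), heading=0, pen down
FD 13.6: (0,0) -> (13.6,0) [heading=0, draw]
BK 5.1: (13.6,0) -> (8.5,0) [heading=0, draw]
FD 3.4: (8.5,0) -> (11.9,0) [heading=0, draw]
LT 108: heading 0 -> 108
FD 11.3: (11.9,0) -> (8.408,10.747) [heading=108, draw]
Final: pos=(8.408,10.747), heading=108, 4 segment(s) drawn

Answer: 108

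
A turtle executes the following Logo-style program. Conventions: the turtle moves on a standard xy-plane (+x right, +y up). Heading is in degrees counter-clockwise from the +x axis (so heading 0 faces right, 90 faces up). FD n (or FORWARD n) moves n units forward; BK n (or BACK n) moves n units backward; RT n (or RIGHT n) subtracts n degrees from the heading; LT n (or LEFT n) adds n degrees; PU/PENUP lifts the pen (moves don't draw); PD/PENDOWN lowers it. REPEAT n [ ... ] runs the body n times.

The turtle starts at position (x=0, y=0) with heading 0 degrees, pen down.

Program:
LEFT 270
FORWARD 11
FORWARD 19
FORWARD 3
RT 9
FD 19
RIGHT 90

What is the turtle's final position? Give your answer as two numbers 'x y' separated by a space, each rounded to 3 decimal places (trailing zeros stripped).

Executing turtle program step by step:
Start: pos=(0,0), heading=0, pen down
LT 270: heading 0 -> 270
FD 11: (0,0) -> (0,-11) [heading=270, draw]
FD 19: (0,-11) -> (0,-30) [heading=270, draw]
FD 3: (0,-30) -> (0,-33) [heading=270, draw]
RT 9: heading 270 -> 261
FD 19: (0,-33) -> (-2.972,-51.766) [heading=261, draw]
RT 90: heading 261 -> 171
Final: pos=(-2.972,-51.766), heading=171, 4 segment(s) drawn

Answer: -2.972 -51.766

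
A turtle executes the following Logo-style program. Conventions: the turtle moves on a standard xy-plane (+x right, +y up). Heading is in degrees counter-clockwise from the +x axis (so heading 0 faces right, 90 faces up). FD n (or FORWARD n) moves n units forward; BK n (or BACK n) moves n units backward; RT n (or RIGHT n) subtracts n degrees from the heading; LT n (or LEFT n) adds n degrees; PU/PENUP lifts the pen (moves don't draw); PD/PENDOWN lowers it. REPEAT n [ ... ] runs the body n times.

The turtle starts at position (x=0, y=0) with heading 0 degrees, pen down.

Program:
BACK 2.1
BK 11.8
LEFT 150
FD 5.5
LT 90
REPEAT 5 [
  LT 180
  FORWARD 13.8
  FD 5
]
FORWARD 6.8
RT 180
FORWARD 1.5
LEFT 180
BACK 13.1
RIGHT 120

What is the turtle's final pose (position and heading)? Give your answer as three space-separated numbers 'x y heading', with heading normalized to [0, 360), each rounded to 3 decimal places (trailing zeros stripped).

Executing turtle program step by step:
Start: pos=(0,0), heading=0, pen down
BK 2.1: (0,0) -> (-2.1,0) [heading=0, draw]
BK 11.8: (-2.1,0) -> (-13.9,0) [heading=0, draw]
LT 150: heading 0 -> 150
FD 5.5: (-13.9,0) -> (-18.663,2.75) [heading=150, draw]
LT 90: heading 150 -> 240
REPEAT 5 [
  -- iteration 1/5 --
  LT 180: heading 240 -> 60
  FD 13.8: (-18.663,2.75) -> (-11.763,14.701) [heading=60, draw]
  FD 5: (-11.763,14.701) -> (-9.263,19.031) [heading=60, draw]
  -- iteration 2/5 --
  LT 180: heading 60 -> 240
  FD 13.8: (-9.263,19.031) -> (-16.163,7.08) [heading=240, draw]
  FD 5: (-16.163,7.08) -> (-18.663,2.75) [heading=240, draw]
  -- iteration 3/5 --
  LT 180: heading 240 -> 60
  FD 13.8: (-18.663,2.75) -> (-11.763,14.701) [heading=60, draw]
  FD 5: (-11.763,14.701) -> (-9.263,19.031) [heading=60, draw]
  -- iteration 4/5 --
  LT 180: heading 60 -> 240
  FD 13.8: (-9.263,19.031) -> (-16.163,7.08) [heading=240, draw]
  FD 5: (-16.163,7.08) -> (-18.663,2.75) [heading=240, draw]
  -- iteration 5/5 --
  LT 180: heading 240 -> 60
  FD 13.8: (-18.663,2.75) -> (-11.763,14.701) [heading=60, draw]
  FD 5: (-11.763,14.701) -> (-9.263,19.031) [heading=60, draw]
]
FD 6.8: (-9.263,19.031) -> (-5.863,24.92) [heading=60, draw]
RT 180: heading 60 -> 240
FD 1.5: (-5.863,24.92) -> (-6.613,23.621) [heading=240, draw]
LT 180: heading 240 -> 60
BK 13.1: (-6.613,23.621) -> (-13.163,12.276) [heading=60, draw]
RT 120: heading 60 -> 300
Final: pos=(-13.163,12.276), heading=300, 16 segment(s) drawn

Answer: -13.163 12.276 300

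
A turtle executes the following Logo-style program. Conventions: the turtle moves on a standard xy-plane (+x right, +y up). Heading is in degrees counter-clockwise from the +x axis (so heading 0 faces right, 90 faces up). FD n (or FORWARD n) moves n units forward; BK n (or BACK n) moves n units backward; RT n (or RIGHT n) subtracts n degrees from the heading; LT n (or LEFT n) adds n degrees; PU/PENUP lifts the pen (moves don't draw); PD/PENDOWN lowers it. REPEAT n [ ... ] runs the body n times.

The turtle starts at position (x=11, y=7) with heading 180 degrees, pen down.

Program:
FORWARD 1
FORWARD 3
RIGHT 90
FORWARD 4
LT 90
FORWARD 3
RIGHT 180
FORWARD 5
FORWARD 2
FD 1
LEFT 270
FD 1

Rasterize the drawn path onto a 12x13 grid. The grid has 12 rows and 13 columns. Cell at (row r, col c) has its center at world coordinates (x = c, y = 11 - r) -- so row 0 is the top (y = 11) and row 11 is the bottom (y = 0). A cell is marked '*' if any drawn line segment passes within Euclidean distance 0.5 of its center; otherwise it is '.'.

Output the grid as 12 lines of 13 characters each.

Segment 0: (11,7) -> (10,7)
Segment 1: (10,7) -> (7,7)
Segment 2: (7,7) -> (7,11)
Segment 3: (7,11) -> (4,11)
Segment 4: (4,11) -> (9,11)
Segment 5: (9,11) -> (11,11)
Segment 6: (11,11) -> (12,11)
Segment 7: (12,11) -> (12,10)

Answer: ....*********
.......*....*
.......*.....
.......*.....
.......*****.
.............
.............
.............
.............
.............
.............
.............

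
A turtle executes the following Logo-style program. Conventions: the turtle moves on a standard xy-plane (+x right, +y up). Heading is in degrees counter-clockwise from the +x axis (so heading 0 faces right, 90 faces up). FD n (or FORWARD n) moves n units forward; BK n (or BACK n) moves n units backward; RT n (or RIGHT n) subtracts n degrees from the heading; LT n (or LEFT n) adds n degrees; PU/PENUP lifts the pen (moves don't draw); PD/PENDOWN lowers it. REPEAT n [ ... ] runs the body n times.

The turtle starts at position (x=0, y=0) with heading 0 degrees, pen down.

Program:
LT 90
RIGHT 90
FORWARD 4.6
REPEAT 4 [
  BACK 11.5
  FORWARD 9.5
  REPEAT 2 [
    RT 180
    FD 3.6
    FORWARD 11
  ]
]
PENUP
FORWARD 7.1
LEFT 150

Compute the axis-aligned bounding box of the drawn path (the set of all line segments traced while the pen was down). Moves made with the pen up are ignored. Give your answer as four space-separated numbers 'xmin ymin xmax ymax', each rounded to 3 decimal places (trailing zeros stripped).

Executing turtle program step by step:
Start: pos=(0,0), heading=0, pen down
LT 90: heading 0 -> 90
RT 90: heading 90 -> 0
FD 4.6: (0,0) -> (4.6,0) [heading=0, draw]
REPEAT 4 [
  -- iteration 1/4 --
  BK 11.5: (4.6,0) -> (-6.9,0) [heading=0, draw]
  FD 9.5: (-6.9,0) -> (2.6,0) [heading=0, draw]
  REPEAT 2 [
    -- iteration 1/2 --
    RT 180: heading 0 -> 180
    FD 3.6: (2.6,0) -> (-1,0) [heading=180, draw]
    FD 11: (-1,0) -> (-12,0) [heading=180, draw]
    -- iteration 2/2 --
    RT 180: heading 180 -> 0
    FD 3.6: (-12,0) -> (-8.4,0) [heading=0, draw]
    FD 11: (-8.4,0) -> (2.6,0) [heading=0, draw]
  ]
  -- iteration 2/4 --
  BK 11.5: (2.6,0) -> (-8.9,0) [heading=0, draw]
  FD 9.5: (-8.9,0) -> (0.6,0) [heading=0, draw]
  REPEAT 2 [
    -- iteration 1/2 --
    RT 180: heading 0 -> 180
    FD 3.6: (0.6,0) -> (-3,0) [heading=180, draw]
    FD 11: (-3,0) -> (-14,0) [heading=180, draw]
    -- iteration 2/2 --
    RT 180: heading 180 -> 0
    FD 3.6: (-14,0) -> (-10.4,0) [heading=0, draw]
    FD 11: (-10.4,0) -> (0.6,0) [heading=0, draw]
  ]
  -- iteration 3/4 --
  BK 11.5: (0.6,0) -> (-10.9,0) [heading=0, draw]
  FD 9.5: (-10.9,0) -> (-1.4,0) [heading=0, draw]
  REPEAT 2 [
    -- iteration 1/2 --
    RT 180: heading 0 -> 180
    FD 3.6: (-1.4,0) -> (-5,0) [heading=180, draw]
    FD 11: (-5,0) -> (-16,0) [heading=180, draw]
    -- iteration 2/2 --
    RT 180: heading 180 -> 0
    FD 3.6: (-16,0) -> (-12.4,0) [heading=0, draw]
    FD 11: (-12.4,0) -> (-1.4,0) [heading=0, draw]
  ]
  -- iteration 4/4 --
  BK 11.5: (-1.4,0) -> (-12.9,0) [heading=0, draw]
  FD 9.5: (-12.9,0) -> (-3.4,0) [heading=0, draw]
  REPEAT 2 [
    -- iteration 1/2 --
    RT 180: heading 0 -> 180
    FD 3.6: (-3.4,0) -> (-7,0) [heading=180, draw]
    FD 11: (-7,0) -> (-18,0) [heading=180, draw]
    -- iteration 2/2 --
    RT 180: heading 180 -> 0
    FD 3.6: (-18,0) -> (-14.4,0) [heading=0, draw]
    FD 11: (-14.4,0) -> (-3.4,0) [heading=0, draw]
  ]
]
PU: pen up
FD 7.1: (-3.4,0) -> (3.7,0) [heading=0, move]
LT 150: heading 0 -> 150
Final: pos=(3.7,0), heading=150, 25 segment(s) drawn

Segment endpoints: x in {-18, -16, -14.4, -14, -12.9, -12.4, -12, -10.9, -10.4, -8.9, -8.4, -7, -6.9, -5, -3.4, -3, -1.4, -1, 0, 0.6, 2.6, 4.6}, y in {0, 0, 0, 0, 0, 0, 0, 0, 0, 0, 0, 0, 0, 0, 0, 0, 0, 0, 0, 0, 0, 0, 0}
xmin=-18, ymin=0, xmax=4.6, ymax=0

Answer: -18 0 4.6 0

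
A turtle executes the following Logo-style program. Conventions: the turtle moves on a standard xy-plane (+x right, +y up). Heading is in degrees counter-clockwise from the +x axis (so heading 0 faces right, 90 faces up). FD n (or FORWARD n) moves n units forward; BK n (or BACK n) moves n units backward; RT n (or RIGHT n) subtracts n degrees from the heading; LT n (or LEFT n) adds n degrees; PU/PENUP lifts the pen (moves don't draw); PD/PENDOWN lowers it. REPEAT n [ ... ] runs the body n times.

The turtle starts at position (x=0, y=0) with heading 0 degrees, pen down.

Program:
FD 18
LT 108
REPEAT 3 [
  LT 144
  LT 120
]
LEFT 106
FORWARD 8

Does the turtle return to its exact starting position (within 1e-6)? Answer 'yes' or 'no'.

Executing turtle program step by step:
Start: pos=(0,0), heading=0, pen down
FD 18: (0,0) -> (18,0) [heading=0, draw]
LT 108: heading 0 -> 108
REPEAT 3 [
  -- iteration 1/3 --
  LT 144: heading 108 -> 252
  LT 120: heading 252 -> 12
  -- iteration 2/3 --
  LT 144: heading 12 -> 156
  LT 120: heading 156 -> 276
  -- iteration 3/3 --
  LT 144: heading 276 -> 60
  LT 120: heading 60 -> 180
]
LT 106: heading 180 -> 286
FD 8: (18,0) -> (20.205,-7.69) [heading=286, draw]
Final: pos=(20.205,-7.69), heading=286, 2 segment(s) drawn

Start position: (0, 0)
Final position: (20.205, -7.69)
Distance = 21.619; >= 1e-6 -> NOT closed

Answer: no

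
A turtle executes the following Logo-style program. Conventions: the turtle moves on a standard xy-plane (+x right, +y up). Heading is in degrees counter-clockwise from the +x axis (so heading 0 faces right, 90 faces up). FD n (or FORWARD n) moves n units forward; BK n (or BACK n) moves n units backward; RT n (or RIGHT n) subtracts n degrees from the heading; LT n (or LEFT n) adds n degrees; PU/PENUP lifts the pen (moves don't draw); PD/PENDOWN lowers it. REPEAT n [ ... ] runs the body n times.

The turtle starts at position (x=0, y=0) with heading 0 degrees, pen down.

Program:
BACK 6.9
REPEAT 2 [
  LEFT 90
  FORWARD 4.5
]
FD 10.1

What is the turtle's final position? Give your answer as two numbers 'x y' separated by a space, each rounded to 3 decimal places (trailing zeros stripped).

Answer: -21.5 4.5

Derivation:
Executing turtle program step by step:
Start: pos=(0,0), heading=0, pen down
BK 6.9: (0,0) -> (-6.9,0) [heading=0, draw]
REPEAT 2 [
  -- iteration 1/2 --
  LT 90: heading 0 -> 90
  FD 4.5: (-6.9,0) -> (-6.9,4.5) [heading=90, draw]
  -- iteration 2/2 --
  LT 90: heading 90 -> 180
  FD 4.5: (-6.9,4.5) -> (-11.4,4.5) [heading=180, draw]
]
FD 10.1: (-11.4,4.5) -> (-21.5,4.5) [heading=180, draw]
Final: pos=(-21.5,4.5), heading=180, 4 segment(s) drawn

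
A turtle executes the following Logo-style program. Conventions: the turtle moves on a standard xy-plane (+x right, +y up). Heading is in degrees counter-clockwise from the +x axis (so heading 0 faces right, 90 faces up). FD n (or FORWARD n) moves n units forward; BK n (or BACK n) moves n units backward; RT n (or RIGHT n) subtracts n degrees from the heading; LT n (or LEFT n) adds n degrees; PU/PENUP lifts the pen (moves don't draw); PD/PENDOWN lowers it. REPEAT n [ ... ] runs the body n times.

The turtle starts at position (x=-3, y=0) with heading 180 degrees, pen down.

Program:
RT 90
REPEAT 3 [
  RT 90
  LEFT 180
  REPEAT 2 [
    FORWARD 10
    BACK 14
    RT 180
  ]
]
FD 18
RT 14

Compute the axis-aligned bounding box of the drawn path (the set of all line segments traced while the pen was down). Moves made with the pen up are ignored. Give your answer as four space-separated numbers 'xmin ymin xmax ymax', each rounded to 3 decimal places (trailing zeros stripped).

Executing turtle program step by step:
Start: pos=(-3,0), heading=180, pen down
RT 90: heading 180 -> 90
REPEAT 3 [
  -- iteration 1/3 --
  RT 90: heading 90 -> 0
  LT 180: heading 0 -> 180
  REPEAT 2 [
    -- iteration 1/2 --
    FD 10: (-3,0) -> (-13,0) [heading=180, draw]
    BK 14: (-13,0) -> (1,0) [heading=180, draw]
    RT 180: heading 180 -> 0
    -- iteration 2/2 --
    FD 10: (1,0) -> (11,0) [heading=0, draw]
    BK 14: (11,0) -> (-3,0) [heading=0, draw]
    RT 180: heading 0 -> 180
  ]
  -- iteration 2/3 --
  RT 90: heading 180 -> 90
  LT 180: heading 90 -> 270
  REPEAT 2 [
    -- iteration 1/2 --
    FD 10: (-3,0) -> (-3,-10) [heading=270, draw]
    BK 14: (-3,-10) -> (-3,4) [heading=270, draw]
    RT 180: heading 270 -> 90
    -- iteration 2/2 --
    FD 10: (-3,4) -> (-3,14) [heading=90, draw]
    BK 14: (-3,14) -> (-3,0) [heading=90, draw]
    RT 180: heading 90 -> 270
  ]
  -- iteration 3/3 --
  RT 90: heading 270 -> 180
  LT 180: heading 180 -> 0
  REPEAT 2 [
    -- iteration 1/2 --
    FD 10: (-3,0) -> (7,0) [heading=0, draw]
    BK 14: (7,0) -> (-7,0) [heading=0, draw]
    RT 180: heading 0 -> 180
    -- iteration 2/2 --
    FD 10: (-7,0) -> (-17,0) [heading=180, draw]
    BK 14: (-17,0) -> (-3,0) [heading=180, draw]
    RT 180: heading 180 -> 0
  ]
]
FD 18: (-3,0) -> (15,0) [heading=0, draw]
RT 14: heading 0 -> 346
Final: pos=(15,0), heading=346, 13 segment(s) drawn

Segment endpoints: x in {-17, -13, -7, -3, -3, -3, -3, 1, 7, 11, 15}, y in {-10, 0, 0, 0, 0, 0, 0, 0, 0, 4, 14}
xmin=-17, ymin=-10, xmax=15, ymax=14

Answer: -17 -10 15 14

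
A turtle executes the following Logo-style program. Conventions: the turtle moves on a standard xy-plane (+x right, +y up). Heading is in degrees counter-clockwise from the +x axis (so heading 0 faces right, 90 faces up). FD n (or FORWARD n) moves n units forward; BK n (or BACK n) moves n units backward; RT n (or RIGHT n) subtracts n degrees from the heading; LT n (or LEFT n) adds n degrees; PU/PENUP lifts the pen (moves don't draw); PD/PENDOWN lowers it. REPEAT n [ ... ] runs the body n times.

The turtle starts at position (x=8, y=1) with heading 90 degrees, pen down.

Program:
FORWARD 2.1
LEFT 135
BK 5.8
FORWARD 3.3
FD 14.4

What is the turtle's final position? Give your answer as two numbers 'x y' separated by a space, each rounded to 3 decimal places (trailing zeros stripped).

Executing turtle program step by step:
Start: pos=(8,1), heading=90, pen down
FD 2.1: (8,1) -> (8,3.1) [heading=90, draw]
LT 135: heading 90 -> 225
BK 5.8: (8,3.1) -> (12.101,7.201) [heading=225, draw]
FD 3.3: (12.101,7.201) -> (9.768,4.868) [heading=225, draw]
FD 14.4: (9.768,4.868) -> (-0.415,-5.315) [heading=225, draw]
Final: pos=(-0.415,-5.315), heading=225, 4 segment(s) drawn

Answer: -0.415 -5.315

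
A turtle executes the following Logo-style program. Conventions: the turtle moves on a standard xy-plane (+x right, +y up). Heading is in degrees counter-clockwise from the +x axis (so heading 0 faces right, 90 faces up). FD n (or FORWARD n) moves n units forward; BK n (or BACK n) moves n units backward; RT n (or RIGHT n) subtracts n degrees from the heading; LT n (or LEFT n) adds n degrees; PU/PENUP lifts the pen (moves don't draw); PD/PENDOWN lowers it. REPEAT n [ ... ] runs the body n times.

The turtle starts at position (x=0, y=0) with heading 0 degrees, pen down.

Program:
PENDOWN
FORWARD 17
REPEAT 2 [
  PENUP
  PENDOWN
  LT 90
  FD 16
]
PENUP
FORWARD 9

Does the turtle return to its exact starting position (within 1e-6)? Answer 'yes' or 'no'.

Executing turtle program step by step:
Start: pos=(0,0), heading=0, pen down
PD: pen down
FD 17: (0,0) -> (17,0) [heading=0, draw]
REPEAT 2 [
  -- iteration 1/2 --
  PU: pen up
  PD: pen down
  LT 90: heading 0 -> 90
  FD 16: (17,0) -> (17,16) [heading=90, draw]
  -- iteration 2/2 --
  PU: pen up
  PD: pen down
  LT 90: heading 90 -> 180
  FD 16: (17,16) -> (1,16) [heading=180, draw]
]
PU: pen up
FD 9: (1,16) -> (-8,16) [heading=180, move]
Final: pos=(-8,16), heading=180, 3 segment(s) drawn

Start position: (0, 0)
Final position: (-8, 16)
Distance = 17.889; >= 1e-6 -> NOT closed

Answer: no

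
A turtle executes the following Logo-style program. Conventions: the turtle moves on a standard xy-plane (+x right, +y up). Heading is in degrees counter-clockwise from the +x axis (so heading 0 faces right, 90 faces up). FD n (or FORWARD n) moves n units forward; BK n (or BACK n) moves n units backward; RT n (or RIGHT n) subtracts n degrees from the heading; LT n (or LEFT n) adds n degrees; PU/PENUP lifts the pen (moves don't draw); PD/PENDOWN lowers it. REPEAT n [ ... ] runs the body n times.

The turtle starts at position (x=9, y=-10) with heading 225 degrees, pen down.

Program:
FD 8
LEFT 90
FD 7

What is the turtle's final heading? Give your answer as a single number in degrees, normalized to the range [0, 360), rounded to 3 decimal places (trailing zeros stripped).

Answer: 315

Derivation:
Executing turtle program step by step:
Start: pos=(9,-10), heading=225, pen down
FD 8: (9,-10) -> (3.343,-15.657) [heading=225, draw]
LT 90: heading 225 -> 315
FD 7: (3.343,-15.657) -> (8.293,-20.607) [heading=315, draw]
Final: pos=(8.293,-20.607), heading=315, 2 segment(s) drawn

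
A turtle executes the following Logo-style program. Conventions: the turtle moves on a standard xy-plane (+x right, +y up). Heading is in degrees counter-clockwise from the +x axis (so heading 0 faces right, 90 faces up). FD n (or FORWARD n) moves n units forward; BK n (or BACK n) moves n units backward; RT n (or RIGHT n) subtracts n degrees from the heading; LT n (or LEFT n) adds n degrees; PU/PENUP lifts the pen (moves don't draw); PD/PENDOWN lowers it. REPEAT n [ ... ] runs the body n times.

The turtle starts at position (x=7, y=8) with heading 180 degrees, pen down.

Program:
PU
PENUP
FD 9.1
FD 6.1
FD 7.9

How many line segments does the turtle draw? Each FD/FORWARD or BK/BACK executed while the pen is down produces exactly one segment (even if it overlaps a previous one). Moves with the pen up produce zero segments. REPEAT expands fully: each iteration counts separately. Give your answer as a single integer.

Executing turtle program step by step:
Start: pos=(7,8), heading=180, pen down
PU: pen up
PU: pen up
FD 9.1: (7,8) -> (-2.1,8) [heading=180, move]
FD 6.1: (-2.1,8) -> (-8.2,8) [heading=180, move]
FD 7.9: (-8.2,8) -> (-16.1,8) [heading=180, move]
Final: pos=(-16.1,8), heading=180, 0 segment(s) drawn
Segments drawn: 0

Answer: 0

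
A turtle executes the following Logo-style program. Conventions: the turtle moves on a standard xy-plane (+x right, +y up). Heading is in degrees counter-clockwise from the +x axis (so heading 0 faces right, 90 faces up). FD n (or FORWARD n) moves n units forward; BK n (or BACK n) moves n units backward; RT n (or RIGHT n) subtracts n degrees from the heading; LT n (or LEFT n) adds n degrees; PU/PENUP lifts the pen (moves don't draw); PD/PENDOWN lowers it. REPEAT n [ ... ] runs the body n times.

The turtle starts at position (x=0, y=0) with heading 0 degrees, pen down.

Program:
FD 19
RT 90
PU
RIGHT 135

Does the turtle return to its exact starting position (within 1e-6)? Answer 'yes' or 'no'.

Answer: no

Derivation:
Executing turtle program step by step:
Start: pos=(0,0), heading=0, pen down
FD 19: (0,0) -> (19,0) [heading=0, draw]
RT 90: heading 0 -> 270
PU: pen up
RT 135: heading 270 -> 135
Final: pos=(19,0), heading=135, 1 segment(s) drawn

Start position: (0, 0)
Final position: (19, 0)
Distance = 19; >= 1e-6 -> NOT closed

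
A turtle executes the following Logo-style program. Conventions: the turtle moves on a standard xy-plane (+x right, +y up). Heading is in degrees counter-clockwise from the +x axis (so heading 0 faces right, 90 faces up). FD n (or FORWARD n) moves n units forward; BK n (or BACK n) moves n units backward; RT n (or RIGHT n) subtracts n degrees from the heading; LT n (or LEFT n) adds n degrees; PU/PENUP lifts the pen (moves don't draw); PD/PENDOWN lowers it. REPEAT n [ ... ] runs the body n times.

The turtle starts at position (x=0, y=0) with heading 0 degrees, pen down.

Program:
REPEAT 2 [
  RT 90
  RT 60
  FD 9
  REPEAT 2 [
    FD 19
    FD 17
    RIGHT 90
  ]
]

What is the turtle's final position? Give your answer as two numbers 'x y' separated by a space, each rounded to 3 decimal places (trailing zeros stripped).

Executing turtle program step by step:
Start: pos=(0,0), heading=0, pen down
REPEAT 2 [
  -- iteration 1/2 --
  RT 90: heading 0 -> 270
  RT 60: heading 270 -> 210
  FD 9: (0,0) -> (-7.794,-4.5) [heading=210, draw]
  REPEAT 2 [
    -- iteration 1/2 --
    FD 19: (-7.794,-4.5) -> (-24.249,-14) [heading=210, draw]
    FD 17: (-24.249,-14) -> (-38.971,-22.5) [heading=210, draw]
    RT 90: heading 210 -> 120
    -- iteration 2/2 --
    FD 19: (-38.971,-22.5) -> (-48.471,-6.046) [heading=120, draw]
    FD 17: (-48.471,-6.046) -> (-56.971,8.677) [heading=120, draw]
    RT 90: heading 120 -> 30
  ]
  -- iteration 2/2 --
  RT 90: heading 30 -> 300
  RT 60: heading 300 -> 240
  FD 9: (-56.971,8.677) -> (-61.471,0.883) [heading=240, draw]
  REPEAT 2 [
    -- iteration 1/2 --
    FD 19: (-61.471,0.883) -> (-70.971,-15.572) [heading=240, draw]
    FD 17: (-70.971,-15.572) -> (-79.471,-30.294) [heading=240, draw]
    RT 90: heading 240 -> 150
    -- iteration 2/2 --
    FD 19: (-79.471,-30.294) -> (-95.926,-20.794) [heading=150, draw]
    FD 17: (-95.926,-20.794) -> (-110.648,-12.294) [heading=150, draw]
    RT 90: heading 150 -> 60
  ]
]
Final: pos=(-110.648,-12.294), heading=60, 10 segment(s) drawn

Answer: -110.648 -12.294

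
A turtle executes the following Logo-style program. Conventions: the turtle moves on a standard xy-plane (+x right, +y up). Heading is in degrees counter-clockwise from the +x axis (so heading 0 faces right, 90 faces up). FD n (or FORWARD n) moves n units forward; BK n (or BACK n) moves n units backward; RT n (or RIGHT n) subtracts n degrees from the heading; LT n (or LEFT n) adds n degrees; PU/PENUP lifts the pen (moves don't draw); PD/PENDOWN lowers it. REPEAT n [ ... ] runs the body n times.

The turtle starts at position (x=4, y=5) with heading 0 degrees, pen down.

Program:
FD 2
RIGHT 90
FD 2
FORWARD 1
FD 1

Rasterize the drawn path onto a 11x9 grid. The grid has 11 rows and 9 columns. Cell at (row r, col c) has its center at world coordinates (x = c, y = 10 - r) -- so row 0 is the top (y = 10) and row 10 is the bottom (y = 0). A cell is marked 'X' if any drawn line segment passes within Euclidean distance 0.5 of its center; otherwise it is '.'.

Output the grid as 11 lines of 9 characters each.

Answer: .........
.........
.........
.........
.........
....XXX..
......X..
......X..
......X..
......X..
.........

Derivation:
Segment 0: (4,5) -> (6,5)
Segment 1: (6,5) -> (6,3)
Segment 2: (6,3) -> (6,2)
Segment 3: (6,2) -> (6,1)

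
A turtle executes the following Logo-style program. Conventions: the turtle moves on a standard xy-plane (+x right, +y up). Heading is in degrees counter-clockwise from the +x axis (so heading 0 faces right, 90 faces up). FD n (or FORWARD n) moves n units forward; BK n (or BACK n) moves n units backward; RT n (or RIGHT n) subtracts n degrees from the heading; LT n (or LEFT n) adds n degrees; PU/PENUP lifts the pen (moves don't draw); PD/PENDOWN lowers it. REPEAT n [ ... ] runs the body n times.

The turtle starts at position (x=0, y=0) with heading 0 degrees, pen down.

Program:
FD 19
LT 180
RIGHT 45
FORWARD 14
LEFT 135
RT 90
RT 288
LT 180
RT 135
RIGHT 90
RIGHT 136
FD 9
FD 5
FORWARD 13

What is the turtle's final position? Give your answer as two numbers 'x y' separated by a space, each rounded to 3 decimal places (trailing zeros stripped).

Executing turtle program step by step:
Start: pos=(0,0), heading=0, pen down
FD 19: (0,0) -> (19,0) [heading=0, draw]
LT 180: heading 0 -> 180
RT 45: heading 180 -> 135
FD 14: (19,0) -> (9.101,9.899) [heading=135, draw]
LT 135: heading 135 -> 270
RT 90: heading 270 -> 180
RT 288: heading 180 -> 252
LT 180: heading 252 -> 72
RT 135: heading 72 -> 297
RT 90: heading 297 -> 207
RT 136: heading 207 -> 71
FD 9: (9.101,9.899) -> (12.031,18.409) [heading=71, draw]
FD 5: (12.031,18.409) -> (13.658,23.137) [heading=71, draw]
FD 13: (13.658,23.137) -> (17.891,35.428) [heading=71, draw]
Final: pos=(17.891,35.428), heading=71, 5 segment(s) drawn

Answer: 17.891 35.428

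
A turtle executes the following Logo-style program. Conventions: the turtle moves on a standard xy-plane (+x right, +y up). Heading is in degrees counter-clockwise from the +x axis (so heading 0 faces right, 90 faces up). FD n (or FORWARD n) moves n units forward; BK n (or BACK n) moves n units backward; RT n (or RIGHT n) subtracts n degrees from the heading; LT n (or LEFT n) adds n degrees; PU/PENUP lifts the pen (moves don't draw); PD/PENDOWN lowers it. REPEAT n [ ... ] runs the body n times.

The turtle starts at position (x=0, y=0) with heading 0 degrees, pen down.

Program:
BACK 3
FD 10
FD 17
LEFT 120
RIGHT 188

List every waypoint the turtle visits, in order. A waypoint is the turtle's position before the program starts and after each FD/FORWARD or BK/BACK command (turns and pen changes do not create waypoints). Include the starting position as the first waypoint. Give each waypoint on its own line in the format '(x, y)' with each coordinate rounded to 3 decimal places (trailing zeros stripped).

Executing turtle program step by step:
Start: pos=(0,0), heading=0, pen down
BK 3: (0,0) -> (-3,0) [heading=0, draw]
FD 10: (-3,0) -> (7,0) [heading=0, draw]
FD 17: (7,0) -> (24,0) [heading=0, draw]
LT 120: heading 0 -> 120
RT 188: heading 120 -> 292
Final: pos=(24,0), heading=292, 3 segment(s) drawn
Waypoints (4 total):
(0, 0)
(-3, 0)
(7, 0)
(24, 0)

Answer: (0, 0)
(-3, 0)
(7, 0)
(24, 0)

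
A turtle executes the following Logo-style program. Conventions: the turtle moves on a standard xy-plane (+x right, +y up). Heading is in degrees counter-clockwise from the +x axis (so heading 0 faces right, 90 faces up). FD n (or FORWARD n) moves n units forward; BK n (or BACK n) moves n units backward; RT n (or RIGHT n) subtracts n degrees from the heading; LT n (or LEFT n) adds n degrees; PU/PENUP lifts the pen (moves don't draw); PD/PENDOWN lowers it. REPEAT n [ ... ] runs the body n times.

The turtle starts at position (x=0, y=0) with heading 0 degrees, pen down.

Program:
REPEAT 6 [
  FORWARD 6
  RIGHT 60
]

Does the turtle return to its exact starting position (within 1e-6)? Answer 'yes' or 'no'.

Executing turtle program step by step:
Start: pos=(0,0), heading=0, pen down
REPEAT 6 [
  -- iteration 1/6 --
  FD 6: (0,0) -> (6,0) [heading=0, draw]
  RT 60: heading 0 -> 300
  -- iteration 2/6 --
  FD 6: (6,0) -> (9,-5.196) [heading=300, draw]
  RT 60: heading 300 -> 240
  -- iteration 3/6 --
  FD 6: (9,-5.196) -> (6,-10.392) [heading=240, draw]
  RT 60: heading 240 -> 180
  -- iteration 4/6 --
  FD 6: (6,-10.392) -> (0,-10.392) [heading=180, draw]
  RT 60: heading 180 -> 120
  -- iteration 5/6 --
  FD 6: (0,-10.392) -> (-3,-5.196) [heading=120, draw]
  RT 60: heading 120 -> 60
  -- iteration 6/6 --
  FD 6: (-3,-5.196) -> (0,0) [heading=60, draw]
  RT 60: heading 60 -> 0
]
Final: pos=(0,0), heading=0, 6 segment(s) drawn

Start position: (0, 0)
Final position: (0, 0)
Distance = 0; < 1e-6 -> CLOSED

Answer: yes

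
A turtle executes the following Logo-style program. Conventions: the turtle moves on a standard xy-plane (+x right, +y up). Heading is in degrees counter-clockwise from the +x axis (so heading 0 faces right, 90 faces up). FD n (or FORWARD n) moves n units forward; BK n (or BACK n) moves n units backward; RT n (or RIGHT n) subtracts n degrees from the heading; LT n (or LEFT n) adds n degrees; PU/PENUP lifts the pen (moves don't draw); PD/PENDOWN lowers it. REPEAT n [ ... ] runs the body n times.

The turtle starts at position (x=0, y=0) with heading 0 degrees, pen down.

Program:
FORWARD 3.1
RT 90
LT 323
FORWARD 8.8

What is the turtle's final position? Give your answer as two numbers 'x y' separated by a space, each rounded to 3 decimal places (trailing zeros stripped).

Executing turtle program step by step:
Start: pos=(0,0), heading=0, pen down
FD 3.1: (0,0) -> (3.1,0) [heading=0, draw]
RT 90: heading 0 -> 270
LT 323: heading 270 -> 233
FD 8.8: (3.1,0) -> (-2.196,-7.028) [heading=233, draw]
Final: pos=(-2.196,-7.028), heading=233, 2 segment(s) drawn

Answer: -2.196 -7.028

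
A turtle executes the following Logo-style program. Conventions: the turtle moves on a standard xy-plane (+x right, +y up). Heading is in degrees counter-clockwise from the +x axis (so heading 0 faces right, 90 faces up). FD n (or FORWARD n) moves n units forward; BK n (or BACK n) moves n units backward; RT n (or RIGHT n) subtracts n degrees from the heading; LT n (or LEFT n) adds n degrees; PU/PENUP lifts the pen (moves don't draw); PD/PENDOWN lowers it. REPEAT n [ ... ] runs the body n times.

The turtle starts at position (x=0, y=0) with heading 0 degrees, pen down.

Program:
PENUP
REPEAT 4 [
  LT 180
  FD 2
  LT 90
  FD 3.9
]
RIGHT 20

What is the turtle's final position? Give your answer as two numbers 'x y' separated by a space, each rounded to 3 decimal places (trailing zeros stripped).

Answer: 0 0

Derivation:
Executing turtle program step by step:
Start: pos=(0,0), heading=0, pen down
PU: pen up
REPEAT 4 [
  -- iteration 1/4 --
  LT 180: heading 0 -> 180
  FD 2: (0,0) -> (-2,0) [heading=180, move]
  LT 90: heading 180 -> 270
  FD 3.9: (-2,0) -> (-2,-3.9) [heading=270, move]
  -- iteration 2/4 --
  LT 180: heading 270 -> 90
  FD 2: (-2,-3.9) -> (-2,-1.9) [heading=90, move]
  LT 90: heading 90 -> 180
  FD 3.9: (-2,-1.9) -> (-5.9,-1.9) [heading=180, move]
  -- iteration 3/4 --
  LT 180: heading 180 -> 0
  FD 2: (-5.9,-1.9) -> (-3.9,-1.9) [heading=0, move]
  LT 90: heading 0 -> 90
  FD 3.9: (-3.9,-1.9) -> (-3.9,2) [heading=90, move]
  -- iteration 4/4 --
  LT 180: heading 90 -> 270
  FD 2: (-3.9,2) -> (-3.9,0) [heading=270, move]
  LT 90: heading 270 -> 0
  FD 3.9: (-3.9,0) -> (0,0) [heading=0, move]
]
RT 20: heading 0 -> 340
Final: pos=(0,0), heading=340, 0 segment(s) drawn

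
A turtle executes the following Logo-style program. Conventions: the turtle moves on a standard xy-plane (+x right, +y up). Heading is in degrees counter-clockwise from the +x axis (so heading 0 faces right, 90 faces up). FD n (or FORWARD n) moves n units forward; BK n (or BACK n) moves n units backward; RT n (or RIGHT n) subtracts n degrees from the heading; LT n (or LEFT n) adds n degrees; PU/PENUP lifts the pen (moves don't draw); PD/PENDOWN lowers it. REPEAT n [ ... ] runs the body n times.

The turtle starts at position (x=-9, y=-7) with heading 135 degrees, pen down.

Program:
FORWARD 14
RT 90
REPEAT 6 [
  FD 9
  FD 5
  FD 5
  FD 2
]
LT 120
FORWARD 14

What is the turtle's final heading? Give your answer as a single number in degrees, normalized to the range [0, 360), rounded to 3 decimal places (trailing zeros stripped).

Answer: 165

Derivation:
Executing turtle program step by step:
Start: pos=(-9,-7), heading=135, pen down
FD 14: (-9,-7) -> (-18.899,2.899) [heading=135, draw]
RT 90: heading 135 -> 45
REPEAT 6 [
  -- iteration 1/6 --
  FD 9: (-18.899,2.899) -> (-12.536,9.263) [heading=45, draw]
  FD 5: (-12.536,9.263) -> (-9,12.799) [heading=45, draw]
  FD 5: (-9,12.799) -> (-5.464,16.335) [heading=45, draw]
  FD 2: (-5.464,16.335) -> (-4.05,17.749) [heading=45, draw]
  -- iteration 2/6 --
  FD 9: (-4.05,17.749) -> (2.314,24.113) [heading=45, draw]
  FD 5: (2.314,24.113) -> (5.849,27.648) [heading=45, draw]
  FD 5: (5.849,27.648) -> (9.385,31.184) [heading=45, draw]
  FD 2: (9.385,31.184) -> (10.799,32.598) [heading=45, draw]
  -- iteration 3/6 --
  FD 9: (10.799,32.598) -> (17.163,38.962) [heading=45, draw]
  FD 5: (17.163,38.962) -> (20.698,42.497) [heading=45, draw]
  FD 5: (20.698,42.497) -> (24.234,46.033) [heading=45, draw]
  FD 2: (24.234,46.033) -> (25.648,47.447) [heading=45, draw]
  -- iteration 4/6 --
  FD 9: (25.648,47.447) -> (32.012,53.811) [heading=45, draw]
  FD 5: (32.012,53.811) -> (35.548,57.347) [heading=45, draw]
  FD 5: (35.548,57.347) -> (39.083,60.882) [heading=45, draw]
  FD 2: (39.083,60.882) -> (40.497,62.296) [heading=45, draw]
  -- iteration 5/6 --
  FD 9: (40.497,62.296) -> (46.861,68.66) [heading=45, draw]
  FD 5: (46.861,68.66) -> (50.397,72.196) [heading=45, draw]
  FD 5: (50.397,72.196) -> (53.933,75.731) [heading=45, draw]
  FD 2: (53.933,75.731) -> (55.347,77.146) [heading=45, draw]
  -- iteration 6/6 --
  FD 9: (55.347,77.146) -> (61.711,83.51) [heading=45, draw]
  FD 5: (61.711,83.51) -> (65.246,87.045) [heading=45, draw]
  FD 5: (65.246,87.045) -> (68.782,90.581) [heading=45, draw]
  FD 2: (68.782,90.581) -> (70.196,91.995) [heading=45, draw]
]
LT 120: heading 45 -> 165
FD 14: (70.196,91.995) -> (56.673,95.618) [heading=165, draw]
Final: pos=(56.673,95.618), heading=165, 26 segment(s) drawn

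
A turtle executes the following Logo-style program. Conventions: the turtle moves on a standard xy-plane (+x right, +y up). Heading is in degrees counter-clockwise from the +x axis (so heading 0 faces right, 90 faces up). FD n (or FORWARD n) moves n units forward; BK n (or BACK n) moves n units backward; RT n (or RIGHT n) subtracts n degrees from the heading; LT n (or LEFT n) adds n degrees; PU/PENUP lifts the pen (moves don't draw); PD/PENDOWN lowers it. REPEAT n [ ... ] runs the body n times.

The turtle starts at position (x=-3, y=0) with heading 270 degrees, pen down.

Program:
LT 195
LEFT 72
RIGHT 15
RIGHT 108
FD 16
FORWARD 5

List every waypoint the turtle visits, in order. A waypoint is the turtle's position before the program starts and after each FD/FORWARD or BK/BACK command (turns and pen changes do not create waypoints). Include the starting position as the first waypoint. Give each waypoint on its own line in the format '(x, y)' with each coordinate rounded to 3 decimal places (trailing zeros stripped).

Executing turtle program step by step:
Start: pos=(-3,0), heading=270, pen down
LT 195: heading 270 -> 105
LT 72: heading 105 -> 177
RT 15: heading 177 -> 162
RT 108: heading 162 -> 54
FD 16: (-3,0) -> (6.405,12.944) [heading=54, draw]
FD 5: (6.405,12.944) -> (9.343,16.989) [heading=54, draw]
Final: pos=(9.343,16.989), heading=54, 2 segment(s) drawn
Waypoints (3 total):
(-3, 0)
(6.405, 12.944)
(9.343, 16.989)

Answer: (-3, 0)
(6.405, 12.944)
(9.343, 16.989)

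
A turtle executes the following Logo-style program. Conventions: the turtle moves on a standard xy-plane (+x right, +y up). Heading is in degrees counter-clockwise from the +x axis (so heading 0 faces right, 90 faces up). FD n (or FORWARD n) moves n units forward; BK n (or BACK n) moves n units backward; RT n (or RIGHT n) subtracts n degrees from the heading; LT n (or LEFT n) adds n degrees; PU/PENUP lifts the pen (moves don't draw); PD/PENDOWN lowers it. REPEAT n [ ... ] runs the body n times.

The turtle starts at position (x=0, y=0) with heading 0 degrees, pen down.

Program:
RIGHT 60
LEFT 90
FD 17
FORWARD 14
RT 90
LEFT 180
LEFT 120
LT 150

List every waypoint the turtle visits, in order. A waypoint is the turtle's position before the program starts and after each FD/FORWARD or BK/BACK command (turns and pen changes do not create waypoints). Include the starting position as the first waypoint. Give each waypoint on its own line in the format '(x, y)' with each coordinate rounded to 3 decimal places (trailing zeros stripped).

Executing turtle program step by step:
Start: pos=(0,0), heading=0, pen down
RT 60: heading 0 -> 300
LT 90: heading 300 -> 30
FD 17: (0,0) -> (14.722,8.5) [heading=30, draw]
FD 14: (14.722,8.5) -> (26.847,15.5) [heading=30, draw]
RT 90: heading 30 -> 300
LT 180: heading 300 -> 120
LT 120: heading 120 -> 240
LT 150: heading 240 -> 30
Final: pos=(26.847,15.5), heading=30, 2 segment(s) drawn
Waypoints (3 total):
(0, 0)
(14.722, 8.5)
(26.847, 15.5)

Answer: (0, 0)
(14.722, 8.5)
(26.847, 15.5)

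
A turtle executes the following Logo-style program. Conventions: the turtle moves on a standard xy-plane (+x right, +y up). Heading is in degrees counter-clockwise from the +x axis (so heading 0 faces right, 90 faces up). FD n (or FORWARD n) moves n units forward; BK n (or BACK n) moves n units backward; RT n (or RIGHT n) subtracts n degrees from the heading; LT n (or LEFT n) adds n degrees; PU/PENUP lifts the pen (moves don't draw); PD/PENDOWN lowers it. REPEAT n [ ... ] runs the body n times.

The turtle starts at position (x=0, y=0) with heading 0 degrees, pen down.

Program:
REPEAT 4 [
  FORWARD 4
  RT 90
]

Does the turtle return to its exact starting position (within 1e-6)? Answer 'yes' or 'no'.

Executing turtle program step by step:
Start: pos=(0,0), heading=0, pen down
REPEAT 4 [
  -- iteration 1/4 --
  FD 4: (0,0) -> (4,0) [heading=0, draw]
  RT 90: heading 0 -> 270
  -- iteration 2/4 --
  FD 4: (4,0) -> (4,-4) [heading=270, draw]
  RT 90: heading 270 -> 180
  -- iteration 3/4 --
  FD 4: (4,-4) -> (0,-4) [heading=180, draw]
  RT 90: heading 180 -> 90
  -- iteration 4/4 --
  FD 4: (0,-4) -> (0,0) [heading=90, draw]
  RT 90: heading 90 -> 0
]
Final: pos=(0,0), heading=0, 4 segment(s) drawn

Start position: (0, 0)
Final position: (0, 0)
Distance = 0; < 1e-6 -> CLOSED

Answer: yes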